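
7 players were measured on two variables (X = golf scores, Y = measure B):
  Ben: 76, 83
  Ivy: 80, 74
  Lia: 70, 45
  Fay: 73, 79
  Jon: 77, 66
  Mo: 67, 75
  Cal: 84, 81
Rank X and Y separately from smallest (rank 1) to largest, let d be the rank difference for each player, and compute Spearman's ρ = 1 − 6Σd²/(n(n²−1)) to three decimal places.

0.250

Ranks of variable 1: 4, 6, 2, 3, 5, 1, 7
Ranks of variable 2: 7, 3, 1, 5, 2, 4, 6
d = r₁ − r₂: -3, 3, 1, -2, 3, -3, 1
d²: 9, 9, 1, 4, 9, 9, 1; Σd² = 42
ρ = 1 − 6·42/(7·48) = 1 − 252/336 = 0.250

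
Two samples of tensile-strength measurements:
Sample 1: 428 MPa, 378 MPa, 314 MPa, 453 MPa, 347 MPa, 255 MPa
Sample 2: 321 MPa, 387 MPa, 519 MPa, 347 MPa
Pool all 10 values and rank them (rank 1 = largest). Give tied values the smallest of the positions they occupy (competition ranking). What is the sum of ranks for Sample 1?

35

Sorted (descending): 519, 453, 428, 387, 378, 347, 347, 321, 314, 255
The 2 values of 347 occupy positions 6–7 → each gets rank 6.
Sample 1 values → pooled ranks: 428→3, 378→5, 314→9, 453→2, 347→6, 255→10
Rank sum = 3 + 5 + 9 + 2 + 6 + 10 = 35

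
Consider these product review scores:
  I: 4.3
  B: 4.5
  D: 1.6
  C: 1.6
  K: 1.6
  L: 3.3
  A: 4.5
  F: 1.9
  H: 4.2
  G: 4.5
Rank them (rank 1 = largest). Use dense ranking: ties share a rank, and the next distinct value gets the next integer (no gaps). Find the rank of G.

1

Sorted (descending): 4.5, 4.5, 4.5, 4.3, 4.2, 3.3, 1.9, 1.6, 1.6, 1.6
The 3 values of 4.5 share dense rank 1.
The 3 values of 1.6 share dense rank 6.
Remaining distinct values take the next consecutive integers.
G has value 4.5 → rank 1.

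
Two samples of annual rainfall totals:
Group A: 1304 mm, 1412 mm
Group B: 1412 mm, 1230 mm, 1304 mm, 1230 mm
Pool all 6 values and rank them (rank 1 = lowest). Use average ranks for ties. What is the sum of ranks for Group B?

Sorted (ascending): 1230, 1230, 1304, 1304, 1412, 1412
The 2 values of 1230 occupy positions 1–2 → average rank (1+2)/2 = 1.5.
The 2 values of 1304 occupy positions 3–4 → average rank (3+4)/2 = 3.5.
The 2 values of 1412 occupy positions 5–6 → average rank (5+6)/2 = 5.5.
Group B values → pooled ranks: 1412→5.5, 1230→1.5, 1304→3.5, 1230→1.5
Rank sum = 5.5 + 1.5 + 3.5 + 1.5 = 12

12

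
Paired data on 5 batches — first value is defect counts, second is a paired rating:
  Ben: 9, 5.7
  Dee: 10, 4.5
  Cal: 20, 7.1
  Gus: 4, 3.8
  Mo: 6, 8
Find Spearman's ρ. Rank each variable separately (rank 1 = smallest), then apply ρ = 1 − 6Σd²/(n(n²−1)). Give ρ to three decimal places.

0.300

Ranks of variable 1: 3, 4, 5, 1, 2
Ranks of variable 2: 3, 2, 4, 1, 5
d = r₁ − r₂: 0, 2, 1, 0, -3
d²: 0, 4, 1, 0, 9; Σd² = 14
ρ = 1 − 6·14/(5·24) = 1 − 84/120 = 0.300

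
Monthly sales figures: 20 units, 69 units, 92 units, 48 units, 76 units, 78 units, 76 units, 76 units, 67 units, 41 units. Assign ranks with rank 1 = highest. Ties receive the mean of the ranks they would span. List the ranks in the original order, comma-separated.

Sorted (descending): 92, 78, 76, 76, 76, 69, 67, 48, 41, 20
The 3 values of 76 occupy positions 3–5 → average rank 4.

10, 6, 1, 8, 4, 2, 4, 4, 7, 9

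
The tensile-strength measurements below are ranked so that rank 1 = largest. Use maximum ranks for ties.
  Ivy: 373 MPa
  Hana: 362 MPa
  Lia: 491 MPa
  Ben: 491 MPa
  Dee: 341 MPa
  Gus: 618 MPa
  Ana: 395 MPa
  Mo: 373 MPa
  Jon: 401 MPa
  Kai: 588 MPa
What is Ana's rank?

Sorted (descending): 618, 588, 491, 491, 401, 395, 373, 373, 362, 341
The 2 values of 491 occupy positions 3–4 → each gets rank 4.
The 2 values of 373 occupy positions 7–8 → each gets rank 8.
Ana has value 395 MPa → rank 6.

6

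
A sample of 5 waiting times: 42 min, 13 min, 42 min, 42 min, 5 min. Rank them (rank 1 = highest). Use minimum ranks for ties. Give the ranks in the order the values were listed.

1, 4, 1, 1, 5

Sorted (descending): 42, 42, 42, 13, 5
The 3 values of 42 occupy positions 1–3 → each gets rank 1.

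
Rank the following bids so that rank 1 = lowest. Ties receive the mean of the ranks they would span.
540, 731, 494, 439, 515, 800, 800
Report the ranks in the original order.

4, 5, 2, 1, 3, 6.5, 6.5

Sorted (ascending): 439, 494, 515, 540, 731, 800, 800
The 2 values of 800 occupy positions 6–7 → average rank (6+7)/2 = 6.5.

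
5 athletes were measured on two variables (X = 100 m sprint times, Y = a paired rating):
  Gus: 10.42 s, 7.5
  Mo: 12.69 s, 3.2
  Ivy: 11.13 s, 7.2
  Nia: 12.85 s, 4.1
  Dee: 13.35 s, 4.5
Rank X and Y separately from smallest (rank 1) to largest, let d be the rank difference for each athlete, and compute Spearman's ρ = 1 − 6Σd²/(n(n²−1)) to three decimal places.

-0.600

Ranks of variable 1: 1, 3, 2, 4, 5
Ranks of variable 2: 5, 1, 4, 2, 3
d = r₁ − r₂: -4, 2, -2, 2, 2
d²: 16, 4, 4, 4, 4; Σd² = 32
ρ = 1 − 6·32/(5·24) = 1 − 192/120 = -0.600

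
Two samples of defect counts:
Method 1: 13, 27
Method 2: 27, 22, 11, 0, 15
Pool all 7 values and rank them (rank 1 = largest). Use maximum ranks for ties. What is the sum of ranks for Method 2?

Sorted (descending): 27, 27, 22, 15, 13, 11, 0
The 2 values of 27 occupy positions 1–2 → each gets rank 2.
Method 2 values → pooled ranks: 27→2, 22→3, 11→6, 0→7, 15→4
Rank sum = 2 + 3 + 6 + 7 + 4 = 22

22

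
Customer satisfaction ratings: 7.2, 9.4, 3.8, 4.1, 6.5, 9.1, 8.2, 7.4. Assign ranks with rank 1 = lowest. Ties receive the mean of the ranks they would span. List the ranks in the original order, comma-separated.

Sorted (ascending): 3.8, 4.1, 6.5, 7.2, 7.4, 8.2, 9.1, 9.4
No ties — each value takes its position as its rank.

4, 8, 1, 2, 3, 7, 6, 5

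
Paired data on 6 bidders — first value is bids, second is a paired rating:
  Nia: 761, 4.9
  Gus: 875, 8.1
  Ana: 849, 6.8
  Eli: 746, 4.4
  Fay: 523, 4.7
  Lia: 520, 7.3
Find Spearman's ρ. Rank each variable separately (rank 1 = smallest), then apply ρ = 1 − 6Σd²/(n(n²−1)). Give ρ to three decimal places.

Ranks of variable 1: 4, 6, 5, 3, 2, 1
Ranks of variable 2: 3, 6, 4, 1, 2, 5
d = r₁ − r₂: 1, 0, 1, 2, 0, -4
d²: 1, 0, 1, 4, 0, 16; Σd² = 22
ρ = 1 − 6·22/(6·35) = 1 − 132/210 = 0.371

0.371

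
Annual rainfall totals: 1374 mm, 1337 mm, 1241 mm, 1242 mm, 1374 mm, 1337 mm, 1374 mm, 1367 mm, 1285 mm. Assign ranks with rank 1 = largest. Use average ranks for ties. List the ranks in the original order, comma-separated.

Sorted (descending): 1374, 1374, 1374, 1367, 1337, 1337, 1285, 1242, 1241
The 3 values of 1374 occupy positions 1–3 → average rank 2.
The 2 values of 1337 occupy positions 5–6 → average rank (5+6)/2 = 5.5.

2, 5.5, 9, 8, 2, 5.5, 2, 4, 7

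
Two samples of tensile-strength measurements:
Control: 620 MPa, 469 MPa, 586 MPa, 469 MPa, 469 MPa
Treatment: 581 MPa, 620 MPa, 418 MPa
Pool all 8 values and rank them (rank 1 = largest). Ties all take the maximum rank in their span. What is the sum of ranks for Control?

26

Sorted (descending): 620, 620, 586, 581, 469, 469, 469, 418
The 2 values of 620 occupy positions 1–2 → each gets rank 2.
The 3 values of 469 occupy positions 5–7 → each gets rank 7.
Control values → pooled ranks: 620→2, 469→7, 586→3, 469→7, 469→7
Rank sum = 2 + 7 + 3 + 7 + 7 = 26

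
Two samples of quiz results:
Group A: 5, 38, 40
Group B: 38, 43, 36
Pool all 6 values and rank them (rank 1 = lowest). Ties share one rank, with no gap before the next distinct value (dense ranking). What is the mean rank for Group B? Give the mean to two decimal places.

Sorted (ascending): 5, 36, 38, 38, 40, 43
The 2 values of 38 share dense rank 3.
Remaining distinct values take the next consecutive integers.
Group B values → pooled ranks: 38→3, 43→5, 36→2
Mean rank = (3 + 5 + 2) / 3 = 3.33

3.33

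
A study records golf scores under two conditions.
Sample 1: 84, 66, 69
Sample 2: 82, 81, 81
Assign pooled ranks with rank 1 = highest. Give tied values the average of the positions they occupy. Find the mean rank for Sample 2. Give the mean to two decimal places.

Sorted (descending): 84, 82, 81, 81, 69, 66
The 2 values of 81 occupy positions 3–4 → average rank (3+4)/2 = 3.5.
Sample 2 values → pooled ranks: 82→2, 81→3.5, 81→3.5
Mean rank = (2 + 3.5 + 3.5) / 3 = 3.00

3.00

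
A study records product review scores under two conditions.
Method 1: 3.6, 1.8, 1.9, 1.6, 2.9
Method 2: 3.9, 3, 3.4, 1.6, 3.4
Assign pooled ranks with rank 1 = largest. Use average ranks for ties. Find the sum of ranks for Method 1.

32.5

Sorted (descending): 3.9, 3.6, 3.4, 3.4, 3, 2.9, 1.9, 1.8, 1.6, 1.6
The 2 values of 3.4 occupy positions 3–4 → average rank (3+4)/2 = 3.5.
The 2 values of 1.6 occupy positions 9–10 → average rank (9+10)/2 = 9.5.
Method 1 values → pooled ranks: 3.6→2, 1.8→8, 1.9→7, 1.6→9.5, 2.9→6
Rank sum = 2 + 8 + 7 + 9.5 + 6 = 32.5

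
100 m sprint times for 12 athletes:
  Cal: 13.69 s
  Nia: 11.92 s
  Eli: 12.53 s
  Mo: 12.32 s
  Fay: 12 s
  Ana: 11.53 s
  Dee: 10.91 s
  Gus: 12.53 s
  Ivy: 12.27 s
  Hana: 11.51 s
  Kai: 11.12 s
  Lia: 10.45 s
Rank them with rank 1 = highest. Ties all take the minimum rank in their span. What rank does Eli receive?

2

Sorted (descending): 13.69, 12.53, 12.53, 12.32, 12.27, 12, 11.92, 11.53, 11.51, 11.12, 10.91, 10.45
The 2 values of 12.53 occupy positions 2–3 → each gets rank 2.
Eli has value 12.53 s → rank 2.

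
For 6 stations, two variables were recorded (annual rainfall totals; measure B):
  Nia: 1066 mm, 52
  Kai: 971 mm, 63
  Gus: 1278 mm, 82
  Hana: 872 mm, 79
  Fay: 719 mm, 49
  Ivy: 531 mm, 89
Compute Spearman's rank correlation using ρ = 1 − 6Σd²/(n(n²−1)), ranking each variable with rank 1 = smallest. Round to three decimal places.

Ranks of variable 1: 5, 4, 6, 3, 2, 1
Ranks of variable 2: 2, 3, 5, 4, 1, 6
d = r₁ − r₂: 3, 1, 1, -1, 1, -5
d²: 9, 1, 1, 1, 1, 25; Σd² = 38
ρ = 1 − 6·38/(6·35) = 1 − 228/210 = -0.086

-0.086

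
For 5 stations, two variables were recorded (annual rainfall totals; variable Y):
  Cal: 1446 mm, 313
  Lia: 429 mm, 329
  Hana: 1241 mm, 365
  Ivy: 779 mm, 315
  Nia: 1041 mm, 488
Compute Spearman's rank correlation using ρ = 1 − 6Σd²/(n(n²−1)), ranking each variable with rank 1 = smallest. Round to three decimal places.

-0.200

Ranks of variable 1: 5, 1, 4, 2, 3
Ranks of variable 2: 1, 3, 4, 2, 5
d = r₁ − r₂: 4, -2, 0, 0, -2
d²: 16, 4, 0, 0, 4; Σd² = 24
ρ = 1 − 6·24/(5·24) = 1 − 144/120 = -0.200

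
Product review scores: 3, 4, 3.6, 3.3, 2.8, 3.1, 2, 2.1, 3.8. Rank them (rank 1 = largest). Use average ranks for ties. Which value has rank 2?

3.8

Sorted (descending): 4, 3.8, 3.6, 3.3, 3.1, 3, 2.8, 2.1, 2
No ties — each value takes its position as its rank.
Rank 2 → value 3.8.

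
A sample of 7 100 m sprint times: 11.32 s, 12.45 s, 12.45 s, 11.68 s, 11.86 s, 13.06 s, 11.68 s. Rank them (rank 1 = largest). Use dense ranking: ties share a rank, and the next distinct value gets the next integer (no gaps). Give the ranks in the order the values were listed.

Sorted (descending): 13.06, 12.45, 12.45, 11.86, 11.68, 11.68, 11.32
The 2 values of 12.45 share dense rank 2.
The 2 values of 11.68 share dense rank 4.
Remaining distinct values take the next consecutive integers.

5, 2, 2, 4, 3, 1, 4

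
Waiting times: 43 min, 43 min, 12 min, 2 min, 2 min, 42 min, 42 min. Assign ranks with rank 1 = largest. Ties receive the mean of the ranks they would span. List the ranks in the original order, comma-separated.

Sorted (descending): 43, 43, 42, 42, 12, 2, 2
The 2 values of 43 occupy positions 1–2 → average rank (1+2)/2 = 1.5.
The 2 values of 42 occupy positions 3–4 → average rank (3+4)/2 = 3.5.
The 2 values of 2 occupy positions 6–7 → average rank (6+7)/2 = 6.5.

1.5, 1.5, 5, 6.5, 6.5, 3.5, 3.5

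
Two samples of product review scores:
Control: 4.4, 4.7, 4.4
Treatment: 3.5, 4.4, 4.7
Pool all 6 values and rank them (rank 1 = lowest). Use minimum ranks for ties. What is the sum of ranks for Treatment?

Sorted (ascending): 3.5, 4.4, 4.4, 4.4, 4.7, 4.7
The 3 values of 4.4 occupy positions 2–4 → each gets rank 2.
The 2 values of 4.7 occupy positions 5–6 → each gets rank 5.
Treatment values → pooled ranks: 3.5→1, 4.4→2, 4.7→5
Rank sum = 1 + 2 + 5 = 8

8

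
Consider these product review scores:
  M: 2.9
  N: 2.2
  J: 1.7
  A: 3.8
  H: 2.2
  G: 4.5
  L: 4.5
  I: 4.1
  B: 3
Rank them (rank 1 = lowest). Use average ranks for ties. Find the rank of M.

4

Sorted (ascending): 1.7, 2.2, 2.2, 2.9, 3, 3.8, 4.1, 4.5, 4.5
The 2 values of 2.2 occupy positions 2–3 → average rank (2+3)/2 = 2.5.
The 2 values of 4.5 occupy positions 8–9 → average rank (8+9)/2 = 8.5.
M has value 2.9 → rank 4.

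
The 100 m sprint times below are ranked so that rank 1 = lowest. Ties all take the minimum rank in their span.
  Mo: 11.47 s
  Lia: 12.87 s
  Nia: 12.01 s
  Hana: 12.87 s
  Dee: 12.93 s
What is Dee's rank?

Sorted (ascending): 11.47, 12.01, 12.87, 12.87, 12.93
The 2 values of 12.87 occupy positions 3–4 → each gets rank 3.
Dee has value 12.93 s → rank 5.

5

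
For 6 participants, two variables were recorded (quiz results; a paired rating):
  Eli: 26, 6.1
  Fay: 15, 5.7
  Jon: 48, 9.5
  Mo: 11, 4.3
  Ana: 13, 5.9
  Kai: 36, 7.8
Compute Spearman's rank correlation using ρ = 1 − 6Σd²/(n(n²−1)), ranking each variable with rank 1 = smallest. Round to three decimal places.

Ranks of variable 1: 4, 3, 6, 1, 2, 5
Ranks of variable 2: 4, 2, 6, 1, 3, 5
d = r₁ − r₂: 0, 1, 0, 0, -1, 0
d²: 0, 1, 0, 0, 1, 0; Σd² = 2
ρ = 1 − 6·2/(6·35) = 1 − 12/210 = 0.943

0.943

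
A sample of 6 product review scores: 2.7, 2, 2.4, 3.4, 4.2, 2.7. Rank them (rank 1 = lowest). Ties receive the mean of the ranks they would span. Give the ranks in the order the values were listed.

Sorted (ascending): 2, 2.4, 2.7, 2.7, 3.4, 4.2
The 2 values of 2.7 occupy positions 3–4 → average rank (3+4)/2 = 3.5.

3.5, 1, 2, 5, 6, 3.5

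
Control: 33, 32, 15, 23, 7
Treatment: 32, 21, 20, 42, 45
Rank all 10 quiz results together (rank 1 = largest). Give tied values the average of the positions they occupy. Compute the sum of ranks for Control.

Sorted (descending): 45, 42, 33, 32, 32, 23, 21, 20, 15, 7
The 2 values of 32 occupy positions 4–5 → average rank (4+5)/2 = 4.5.
Control values → pooled ranks: 33→3, 32→4.5, 15→9, 23→6, 7→10
Rank sum = 3 + 4.5 + 9 + 6 + 10 = 32.5

32.5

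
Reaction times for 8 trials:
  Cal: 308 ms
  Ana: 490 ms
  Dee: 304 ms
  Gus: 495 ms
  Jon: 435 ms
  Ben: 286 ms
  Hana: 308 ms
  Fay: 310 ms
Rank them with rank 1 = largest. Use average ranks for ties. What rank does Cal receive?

5.5

Sorted (descending): 495, 490, 435, 310, 308, 308, 304, 286
The 2 values of 308 occupy positions 5–6 → average rank (5+6)/2 = 5.5.
Cal has value 308 ms → rank 5.5.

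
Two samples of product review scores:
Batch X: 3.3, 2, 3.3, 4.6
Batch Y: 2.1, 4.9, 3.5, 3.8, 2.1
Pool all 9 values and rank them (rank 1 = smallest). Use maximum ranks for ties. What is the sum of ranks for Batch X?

19

Sorted (ascending): 2, 2.1, 2.1, 3.3, 3.3, 3.5, 3.8, 4.6, 4.9
The 2 values of 2.1 occupy positions 2–3 → each gets rank 3.
The 2 values of 3.3 occupy positions 4–5 → each gets rank 5.
Batch X values → pooled ranks: 3.3→5, 2→1, 3.3→5, 4.6→8
Rank sum = 5 + 1 + 5 + 8 = 19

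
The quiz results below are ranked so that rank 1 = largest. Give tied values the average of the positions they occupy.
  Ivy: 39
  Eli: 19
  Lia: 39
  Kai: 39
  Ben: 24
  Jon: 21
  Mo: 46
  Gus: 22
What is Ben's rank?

Sorted (descending): 46, 39, 39, 39, 24, 22, 21, 19
The 3 values of 39 occupy positions 2–4 → average rank 3.
Ben has value 24 → rank 5.

5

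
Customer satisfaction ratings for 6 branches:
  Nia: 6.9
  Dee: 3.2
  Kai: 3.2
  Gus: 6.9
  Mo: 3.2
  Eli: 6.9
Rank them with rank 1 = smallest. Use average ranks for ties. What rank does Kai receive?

2

Sorted (ascending): 3.2, 3.2, 3.2, 6.9, 6.9, 6.9
The 3 values of 3.2 occupy positions 1–3 → average rank 2.
The 3 values of 6.9 occupy positions 4–6 → average rank 5.
Kai has value 3.2 → rank 2.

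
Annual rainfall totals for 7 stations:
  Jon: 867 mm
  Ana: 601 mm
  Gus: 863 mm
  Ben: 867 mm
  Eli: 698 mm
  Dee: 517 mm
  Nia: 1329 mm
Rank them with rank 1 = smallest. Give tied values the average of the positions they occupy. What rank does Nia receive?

Sorted (ascending): 517, 601, 698, 863, 867, 867, 1329
The 2 values of 867 occupy positions 5–6 → average rank (5+6)/2 = 5.5.
Nia has value 1329 mm → rank 7.

7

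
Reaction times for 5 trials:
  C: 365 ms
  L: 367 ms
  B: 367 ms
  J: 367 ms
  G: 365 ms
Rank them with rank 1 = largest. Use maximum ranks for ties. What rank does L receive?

Sorted (descending): 367, 367, 367, 365, 365
The 3 values of 367 occupy positions 1–3 → each gets rank 3.
The 2 values of 365 occupy positions 4–5 → each gets rank 5.
L has value 367 ms → rank 3.

3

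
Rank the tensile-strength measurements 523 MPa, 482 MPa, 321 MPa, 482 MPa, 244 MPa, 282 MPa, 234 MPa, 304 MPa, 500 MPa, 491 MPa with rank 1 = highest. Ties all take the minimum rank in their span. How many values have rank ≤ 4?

Sorted (descending): 523, 500, 491, 482, 482, 321, 304, 282, 244, 234
The 2 values of 482 occupy positions 4–5 → each gets rank 4.
Ranks ≤ 4: {1, 2, 3, 4, 4} → 5 values.

5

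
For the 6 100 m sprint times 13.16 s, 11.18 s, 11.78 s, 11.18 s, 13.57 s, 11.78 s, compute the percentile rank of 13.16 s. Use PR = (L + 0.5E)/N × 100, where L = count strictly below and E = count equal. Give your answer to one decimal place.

N = 6.
Strictly below 13.16: 4. Equal to 13.16: 1.
PR = (4 + 0.5·1)/6 × 100 = 75.0

75.0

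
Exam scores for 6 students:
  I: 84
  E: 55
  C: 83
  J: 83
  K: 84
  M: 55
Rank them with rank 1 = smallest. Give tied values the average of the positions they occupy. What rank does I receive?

Sorted (ascending): 55, 55, 83, 83, 84, 84
The 2 values of 55 occupy positions 1–2 → average rank (1+2)/2 = 1.5.
The 2 values of 83 occupy positions 3–4 → average rank (3+4)/2 = 3.5.
The 2 values of 84 occupy positions 5–6 → average rank (5+6)/2 = 5.5.
I has value 84 → rank 5.5.

5.5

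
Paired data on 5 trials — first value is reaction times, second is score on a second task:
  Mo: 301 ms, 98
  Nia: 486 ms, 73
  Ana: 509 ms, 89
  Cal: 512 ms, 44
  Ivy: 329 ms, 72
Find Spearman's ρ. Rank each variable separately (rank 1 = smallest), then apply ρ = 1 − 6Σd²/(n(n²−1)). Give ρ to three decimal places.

Ranks of variable 1: 1, 3, 4, 5, 2
Ranks of variable 2: 5, 3, 4, 1, 2
d = r₁ − r₂: -4, 0, 0, 4, 0
d²: 16, 0, 0, 16, 0; Σd² = 32
ρ = 1 − 6·32/(5·24) = 1 − 192/120 = -0.600

-0.600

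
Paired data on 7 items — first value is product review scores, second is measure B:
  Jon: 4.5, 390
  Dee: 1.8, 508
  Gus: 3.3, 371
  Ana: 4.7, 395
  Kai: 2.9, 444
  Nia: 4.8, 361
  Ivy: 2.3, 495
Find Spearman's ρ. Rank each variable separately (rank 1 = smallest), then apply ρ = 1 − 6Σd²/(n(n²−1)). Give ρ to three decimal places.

-0.857

Ranks of variable 1: 5, 1, 4, 6, 3, 7, 2
Ranks of variable 2: 3, 7, 2, 4, 5, 1, 6
d = r₁ − r₂: 2, -6, 2, 2, -2, 6, -4
d²: 4, 36, 4, 4, 4, 36, 16; Σd² = 104
ρ = 1 − 6·104/(7·48) = 1 − 624/336 = -0.857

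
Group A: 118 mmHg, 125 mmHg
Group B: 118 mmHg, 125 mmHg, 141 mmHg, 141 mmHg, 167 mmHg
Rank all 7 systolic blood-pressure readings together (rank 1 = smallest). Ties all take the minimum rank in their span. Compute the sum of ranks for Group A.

Sorted (ascending): 118, 118, 125, 125, 141, 141, 167
The 2 values of 118 occupy positions 1–2 → each gets rank 1.
The 2 values of 125 occupy positions 3–4 → each gets rank 3.
The 2 values of 141 occupy positions 5–6 → each gets rank 5.
Group A values → pooled ranks: 118→1, 125→3
Rank sum = 1 + 3 = 4

4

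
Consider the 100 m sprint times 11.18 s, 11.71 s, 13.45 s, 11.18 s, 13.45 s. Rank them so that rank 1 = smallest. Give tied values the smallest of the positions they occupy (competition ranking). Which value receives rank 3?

Sorted (ascending): 11.18, 11.18, 11.71, 13.45, 13.45
The 2 values of 11.18 occupy positions 1–2 → each gets rank 1.
The 2 values of 13.45 occupy positions 4–5 → each gets rank 4.
Rank 3 → value 11.71.

11.71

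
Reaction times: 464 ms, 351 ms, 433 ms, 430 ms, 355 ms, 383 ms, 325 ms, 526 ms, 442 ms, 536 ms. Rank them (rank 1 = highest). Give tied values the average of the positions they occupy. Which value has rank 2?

Sorted (descending): 536, 526, 464, 442, 433, 430, 383, 355, 351, 325
No ties — each value takes its position as its rank.
Rank 2 → value 526.

526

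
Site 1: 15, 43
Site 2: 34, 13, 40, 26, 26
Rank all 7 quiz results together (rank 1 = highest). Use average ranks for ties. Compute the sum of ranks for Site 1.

7

Sorted (descending): 43, 40, 34, 26, 26, 15, 13
The 2 values of 26 occupy positions 4–5 → average rank (4+5)/2 = 4.5.
Site 1 values → pooled ranks: 15→6, 43→1
Rank sum = 6 + 1 = 7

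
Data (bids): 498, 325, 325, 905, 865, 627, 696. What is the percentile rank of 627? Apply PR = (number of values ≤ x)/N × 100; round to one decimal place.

N = 7.
Strictly below 627: 3. Equal to 627: 1.
PR = 4/7 × 100 = 57.1

57.1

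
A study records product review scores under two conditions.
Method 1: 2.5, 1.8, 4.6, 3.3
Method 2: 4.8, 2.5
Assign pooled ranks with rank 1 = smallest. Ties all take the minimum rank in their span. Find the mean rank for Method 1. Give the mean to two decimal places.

3.00

Sorted (ascending): 1.8, 2.5, 2.5, 3.3, 4.6, 4.8
The 2 values of 2.5 occupy positions 2–3 → each gets rank 2.
Method 1 values → pooled ranks: 2.5→2, 1.8→1, 4.6→5, 3.3→4
Mean rank = (2 + 1 + 5 + 4) / 4 = 3.00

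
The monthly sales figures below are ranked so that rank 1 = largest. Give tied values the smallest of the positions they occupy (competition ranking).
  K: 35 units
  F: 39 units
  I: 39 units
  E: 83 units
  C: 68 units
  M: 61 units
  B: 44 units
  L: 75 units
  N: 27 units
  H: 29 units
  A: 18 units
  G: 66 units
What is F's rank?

7

Sorted (descending): 83, 75, 68, 66, 61, 44, 39, 39, 35, 29, 27, 18
The 2 values of 39 occupy positions 7–8 → each gets rank 7.
F has value 39 units → rank 7.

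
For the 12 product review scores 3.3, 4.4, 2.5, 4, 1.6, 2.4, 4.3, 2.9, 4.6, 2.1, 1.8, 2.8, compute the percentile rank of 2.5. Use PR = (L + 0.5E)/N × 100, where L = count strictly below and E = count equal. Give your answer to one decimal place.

37.5

N = 12.
Strictly below 2.5: 4. Equal to 2.5: 1.
PR = (4 + 0.5·1)/12 × 100 = 37.5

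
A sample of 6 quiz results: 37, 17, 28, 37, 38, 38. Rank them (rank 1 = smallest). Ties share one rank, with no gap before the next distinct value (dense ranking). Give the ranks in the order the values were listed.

3, 1, 2, 3, 4, 4

Sorted (ascending): 17, 28, 37, 37, 38, 38
The 2 values of 37 share dense rank 3.
The 2 values of 38 share dense rank 4.
Remaining distinct values take the next consecutive integers.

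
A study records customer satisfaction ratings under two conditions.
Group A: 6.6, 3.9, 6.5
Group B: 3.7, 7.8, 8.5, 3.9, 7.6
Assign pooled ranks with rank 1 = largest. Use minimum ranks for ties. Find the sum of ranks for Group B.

20

Sorted (descending): 8.5, 7.8, 7.6, 6.6, 6.5, 3.9, 3.9, 3.7
The 2 values of 3.9 occupy positions 6–7 → each gets rank 6.
Group B values → pooled ranks: 3.7→8, 7.8→2, 8.5→1, 3.9→6, 7.6→3
Rank sum = 8 + 2 + 1 + 6 + 3 = 20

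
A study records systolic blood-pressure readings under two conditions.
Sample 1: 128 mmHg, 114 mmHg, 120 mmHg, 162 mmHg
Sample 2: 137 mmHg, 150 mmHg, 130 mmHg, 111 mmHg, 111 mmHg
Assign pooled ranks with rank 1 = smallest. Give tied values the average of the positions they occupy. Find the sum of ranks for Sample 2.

Sorted (ascending): 111, 111, 114, 120, 128, 130, 137, 150, 162
The 2 values of 111 occupy positions 1–2 → average rank (1+2)/2 = 1.5.
Sample 2 values → pooled ranks: 137→7, 150→8, 130→6, 111→1.5, 111→1.5
Rank sum = 7 + 8 + 6 + 1.5 + 1.5 = 24

24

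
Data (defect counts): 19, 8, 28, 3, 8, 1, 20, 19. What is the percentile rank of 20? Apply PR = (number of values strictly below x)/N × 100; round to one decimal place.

75.0

N = 8.
Strictly below 20: 6. Equal to 20: 1.
PR = 6/8 × 100 = 75.0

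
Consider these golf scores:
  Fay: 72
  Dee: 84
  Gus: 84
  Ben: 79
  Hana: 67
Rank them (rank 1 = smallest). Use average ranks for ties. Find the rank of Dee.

Sorted (ascending): 67, 72, 79, 84, 84
The 2 values of 84 occupy positions 4–5 → average rank (4+5)/2 = 4.5.
Dee has value 84 → rank 4.5.

4.5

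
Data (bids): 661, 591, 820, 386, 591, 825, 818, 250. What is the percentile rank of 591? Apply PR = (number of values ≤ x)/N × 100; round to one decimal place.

50.0

N = 8.
Strictly below 591: 2. Equal to 591: 2.
PR = 4/8 × 100 = 50.0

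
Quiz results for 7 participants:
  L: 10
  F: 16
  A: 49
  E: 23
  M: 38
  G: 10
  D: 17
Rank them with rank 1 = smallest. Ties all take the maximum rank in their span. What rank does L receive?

2

Sorted (ascending): 10, 10, 16, 17, 23, 38, 49
The 2 values of 10 occupy positions 1–2 → each gets rank 2.
L has value 10 → rank 2.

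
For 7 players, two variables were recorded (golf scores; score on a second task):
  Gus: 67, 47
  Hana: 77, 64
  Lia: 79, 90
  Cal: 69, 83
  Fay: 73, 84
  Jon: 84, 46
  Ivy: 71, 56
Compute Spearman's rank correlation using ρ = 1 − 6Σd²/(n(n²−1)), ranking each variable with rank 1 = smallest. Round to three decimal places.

0.071

Ranks of variable 1: 1, 5, 6, 2, 4, 7, 3
Ranks of variable 2: 2, 4, 7, 5, 6, 1, 3
d = r₁ − r₂: -1, 1, -1, -3, -2, 6, 0
d²: 1, 1, 1, 9, 4, 36, 0; Σd² = 52
ρ = 1 − 6·52/(7·48) = 1 − 312/336 = 0.071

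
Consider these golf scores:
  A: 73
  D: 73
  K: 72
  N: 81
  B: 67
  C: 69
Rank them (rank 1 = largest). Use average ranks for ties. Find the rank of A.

Sorted (descending): 81, 73, 73, 72, 69, 67
The 2 values of 73 occupy positions 2–3 → average rank (2+3)/2 = 2.5.
A has value 73 → rank 2.5.

2.5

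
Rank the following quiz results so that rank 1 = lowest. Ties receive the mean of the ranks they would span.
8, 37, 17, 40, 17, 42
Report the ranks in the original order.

Sorted (ascending): 8, 17, 17, 37, 40, 42
The 2 values of 17 occupy positions 2–3 → average rank (2+3)/2 = 2.5.

1, 4, 2.5, 5, 2.5, 6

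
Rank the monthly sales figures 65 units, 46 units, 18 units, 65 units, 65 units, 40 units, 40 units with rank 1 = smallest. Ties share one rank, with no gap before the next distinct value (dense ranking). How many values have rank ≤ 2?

3

Sorted (ascending): 18, 40, 40, 46, 65, 65, 65
The 2 values of 40 share dense rank 2.
The 3 values of 65 share dense rank 4.
Remaining distinct values take the next consecutive integers.
Ranks ≤ 2: {1, 2, 2} → 3 values.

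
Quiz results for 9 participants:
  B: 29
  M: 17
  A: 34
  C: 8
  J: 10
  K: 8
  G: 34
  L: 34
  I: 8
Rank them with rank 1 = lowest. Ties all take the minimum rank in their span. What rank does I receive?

1

Sorted (ascending): 8, 8, 8, 10, 17, 29, 34, 34, 34
The 3 values of 8 occupy positions 1–3 → each gets rank 1.
The 3 values of 34 occupy positions 7–9 → each gets rank 7.
I has value 8 → rank 1.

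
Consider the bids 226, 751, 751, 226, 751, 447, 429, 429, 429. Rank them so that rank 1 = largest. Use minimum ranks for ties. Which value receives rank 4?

447

Sorted (descending): 751, 751, 751, 447, 429, 429, 429, 226, 226
The 3 values of 751 occupy positions 1–3 → each gets rank 1.
The 3 values of 429 occupy positions 5–7 → each gets rank 5.
The 2 values of 226 occupy positions 8–9 → each gets rank 8.
Rank 4 → value 447.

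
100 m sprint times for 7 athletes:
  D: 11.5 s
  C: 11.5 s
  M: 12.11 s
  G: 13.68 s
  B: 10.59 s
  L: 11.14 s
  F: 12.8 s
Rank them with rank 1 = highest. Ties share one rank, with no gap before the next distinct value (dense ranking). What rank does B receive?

6

Sorted (descending): 13.68, 12.8, 12.11, 11.5, 11.5, 11.14, 10.59
The 2 values of 11.5 share dense rank 4.
Remaining distinct values take the next consecutive integers.
B has value 10.59 s → rank 6.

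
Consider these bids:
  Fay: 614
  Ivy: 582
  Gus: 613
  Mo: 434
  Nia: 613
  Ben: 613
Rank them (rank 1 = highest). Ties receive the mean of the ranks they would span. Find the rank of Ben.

Sorted (descending): 614, 613, 613, 613, 582, 434
The 3 values of 613 occupy positions 2–4 → average rank 3.
Ben has value 613 → rank 3.

3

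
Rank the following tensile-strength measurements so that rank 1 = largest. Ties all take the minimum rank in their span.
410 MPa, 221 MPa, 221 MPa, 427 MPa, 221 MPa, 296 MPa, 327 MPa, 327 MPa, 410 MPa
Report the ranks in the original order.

2, 7, 7, 1, 7, 6, 4, 4, 2

Sorted (descending): 427, 410, 410, 327, 327, 296, 221, 221, 221
The 2 values of 410 occupy positions 2–3 → each gets rank 2.
The 2 values of 327 occupy positions 4–5 → each gets rank 4.
The 3 values of 221 occupy positions 7–9 → each gets rank 7.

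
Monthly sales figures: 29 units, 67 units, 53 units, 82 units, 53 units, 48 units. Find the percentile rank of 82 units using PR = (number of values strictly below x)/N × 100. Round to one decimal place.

83.3

N = 6.
Strictly below 82: 5. Equal to 82: 1.
PR = 5/6 × 100 = 83.3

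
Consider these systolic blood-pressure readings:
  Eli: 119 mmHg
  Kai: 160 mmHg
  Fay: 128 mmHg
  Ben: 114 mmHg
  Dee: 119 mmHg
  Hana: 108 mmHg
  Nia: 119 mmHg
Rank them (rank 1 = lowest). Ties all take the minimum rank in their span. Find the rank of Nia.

Sorted (ascending): 108, 114, 119, 119, 119, 128, 160
The 3 values of 119 occupy positions 3–5 → each gets rank 3.
Nia has value 119 mmHg → rank 3.

3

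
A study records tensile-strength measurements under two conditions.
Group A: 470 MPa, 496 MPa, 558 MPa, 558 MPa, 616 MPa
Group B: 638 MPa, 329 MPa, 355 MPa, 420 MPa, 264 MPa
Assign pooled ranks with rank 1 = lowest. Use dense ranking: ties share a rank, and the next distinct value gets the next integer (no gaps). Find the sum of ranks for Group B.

19

Sorted (ascending): 264, 329, 355, 420, 470, 496, 558, 558, 616, 638
The 2 values of 558 share dense rank 7.
Remaining distinct values take the next consecutive integers.
Group B values → pooled ranks: 638→9, 329→2, 355→3, 420→4, 264→1
Rank sum = 9 + 2 + 3 + 4 + 1 = 19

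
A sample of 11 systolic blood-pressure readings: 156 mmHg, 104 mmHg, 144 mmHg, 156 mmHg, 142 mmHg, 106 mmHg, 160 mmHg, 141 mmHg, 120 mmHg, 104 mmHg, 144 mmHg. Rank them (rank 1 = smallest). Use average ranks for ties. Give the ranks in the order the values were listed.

Sorted (ascending): 104, 104, 106, 120, 141, 142, 144, 144, 156, 156, 160
The 2 values of 104 occupy positions 1–2 → average rank (1+2)/2 = 1.5.
The 2 values of 144 occupy positions 7–8 → average rank (7+8)/2 = 7.5.
The 2 values of 156 occupy positions 9–10 → average rank (9+10)/2 = 9.5.

9.5, 1.5, 7.5, 9.5, 6, 3, 11, 5, 4, 1.5, 7.5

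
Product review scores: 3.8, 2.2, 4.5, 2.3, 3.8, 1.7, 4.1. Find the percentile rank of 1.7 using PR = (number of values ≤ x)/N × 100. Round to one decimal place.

N = 7.
Strictly below 1.7: 0. Equal to 1.7: 1.
PR = 1/7 × 100 = 14.3

14.3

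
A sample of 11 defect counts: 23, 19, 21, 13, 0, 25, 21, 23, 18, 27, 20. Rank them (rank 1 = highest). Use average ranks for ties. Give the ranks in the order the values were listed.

Sorted (descending): 27, 25, 23, 23, 21, 21, 20, 19, 18, 13, 0
The 2 values of 23 occupy positions 3–4 → average rank (3+4)/2 = 3.5.
The 2 values of 21 occupy positions 5–6 → average rank (5+6)/2 = 5.5.

3.5, 8, 5.5, 10, 11, 2, 5.5, 3.5, 9, 1, 7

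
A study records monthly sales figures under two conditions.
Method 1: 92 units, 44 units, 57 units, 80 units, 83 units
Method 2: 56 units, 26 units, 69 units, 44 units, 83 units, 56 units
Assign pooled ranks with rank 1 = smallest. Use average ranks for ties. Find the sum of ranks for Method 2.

Sorted (ascending): 26, 44, 44, 56, 56, 57, 69, 80, 83, 83, 92
The 2 values of 44 occupy positions 2–3 → average rank (2+3)/2 = 2.5.
The 2 values of 56 occupy positions 4–5 → average rank (4+5)/2 = 4.5.
The 2 values of 83 occupy positions 9–10 → average rank (9+10)/2 = 9.5.
Method 2 values → pooled ranks: 56→4.5, 26→1, 69→7, 44→2.5, 83→9.5, 56→4.5
Rank sum = 4.5 + 1 + 7 + 2.5 + 9.5 + 4.5 = 29

29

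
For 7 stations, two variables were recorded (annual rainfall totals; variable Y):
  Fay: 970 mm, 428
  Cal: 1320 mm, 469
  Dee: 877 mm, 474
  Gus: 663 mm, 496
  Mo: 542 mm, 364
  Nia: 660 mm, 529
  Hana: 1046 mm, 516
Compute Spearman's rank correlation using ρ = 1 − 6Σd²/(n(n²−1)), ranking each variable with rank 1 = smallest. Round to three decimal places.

Ranks of variable 1: 5, 7, 4, 3, 1, 2, 6
Ranks of variable 2: 2, 3, 4, 5, 1, 7, 6
d = r₁ − r₂: 3, 4, 0, -2, 0, -5, 0
d²: 9, 16, 0, 4, 0, 25, 0; Σd² = 54
ρ = 1 − 6·54/(7·48) = 1 − 324/336 = 0.036

0.036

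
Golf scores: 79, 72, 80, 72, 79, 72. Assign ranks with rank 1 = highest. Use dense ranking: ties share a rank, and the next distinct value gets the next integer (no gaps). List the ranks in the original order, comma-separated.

Sorted (descending): 80, 79, 79, 72, 72, 72
The 2 values of 79 share dense rank 2.
The 3 values of 72 share dense rank 3.
Remaining distinct values take the next consecutive integers.

2, 3, 1, 3, 2, 3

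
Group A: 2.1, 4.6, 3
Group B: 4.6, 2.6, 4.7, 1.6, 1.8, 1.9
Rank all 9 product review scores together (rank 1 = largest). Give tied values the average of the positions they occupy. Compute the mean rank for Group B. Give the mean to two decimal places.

Sorted (descending): 4.7, 4.6, 4.6, 3, 2.6, 2.1, 1.9, 1.8, 1.6
The 2 values of 4.6 occupy positions 2–3 → average rank (2+3)/2 = 2.5.
Group B values → pooled ranks: 4.6→2.5, 2.6→5, 4.7→1, 1.6→9, 1.8→8, 1.9→7
Mean rank = (2.5 + 5 + 1 + 9 + 8 + 7) / 6 = 5.42

5.42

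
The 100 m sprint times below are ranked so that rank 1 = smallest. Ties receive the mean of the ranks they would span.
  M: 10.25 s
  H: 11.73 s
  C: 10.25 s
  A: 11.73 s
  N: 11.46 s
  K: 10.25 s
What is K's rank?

Sorted (ascending): 10.25, 10.25, 10.25, 11.46, 11.73, 11.73
The 3 values of 10.25 occupy positions 1–3 → average rank 2.
The 2 values of 11.73 occupy positions 5–6 → average rank (5+6)/2 = 5.5.
K has value 10.25 s → rank 2.

2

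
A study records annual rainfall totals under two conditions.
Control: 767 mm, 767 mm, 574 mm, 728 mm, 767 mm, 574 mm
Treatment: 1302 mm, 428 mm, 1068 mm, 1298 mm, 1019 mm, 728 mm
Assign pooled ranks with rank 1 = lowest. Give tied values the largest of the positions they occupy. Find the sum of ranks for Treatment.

48

Sorted (ascending): 428, 574, 574, 728, 728, 767, 767, 767, 1019, 1068, 1298, 1302
The 2 values of 574 occupy positions 2–3 → each gets rank 3.
The 2 values of 728 occupy positions 4–5 → each gets rank 5.
The 3 values of 767 occupy positions 6–8 → each gets rank 8.
Treatment values → pooled ranks: 1302→12, 428→1, 1068→10, 1298→11, 1019→9, 728→5
Rank sum = 12 + 1 + 10 + 11 + 9 + 5 = 48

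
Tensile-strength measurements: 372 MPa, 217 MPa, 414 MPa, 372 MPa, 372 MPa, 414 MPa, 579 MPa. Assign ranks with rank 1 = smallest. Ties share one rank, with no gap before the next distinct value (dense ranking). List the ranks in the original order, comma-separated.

2, 1, 3, 2, 2, 3, 4

Sorted (ascending): 217, 372, 372, 372, 414, 414, 579
The 3 values of 372 share dense rank 2.
The 2 values of 414 share dense rank 3.
Remaining distinct values take the next consecutive integers.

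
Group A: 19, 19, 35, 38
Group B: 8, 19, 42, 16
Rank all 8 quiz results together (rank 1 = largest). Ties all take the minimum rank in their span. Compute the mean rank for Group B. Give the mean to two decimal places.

Sorted (descending): 42, 38, 35, 19, 19, 19, 16, 8
The 3 values of 19 occupy positions 4–6 → each gets rank 4.
Group B values → pooled ranks: 8→8, 19→4, 42→1, 16→7
Mean rank = (8 + 4 + 1 + 7) / 4 = 5.00

5.00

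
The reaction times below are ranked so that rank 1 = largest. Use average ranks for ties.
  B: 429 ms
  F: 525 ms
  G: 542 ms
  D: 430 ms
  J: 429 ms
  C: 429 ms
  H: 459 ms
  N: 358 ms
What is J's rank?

6

Sorted (descending): 542, 525, 459, 430, 429, 429, 429, 358
The 3 values of 429 occupy positions 5–7 → average rank 6.
J has value 429 ms → rank 6.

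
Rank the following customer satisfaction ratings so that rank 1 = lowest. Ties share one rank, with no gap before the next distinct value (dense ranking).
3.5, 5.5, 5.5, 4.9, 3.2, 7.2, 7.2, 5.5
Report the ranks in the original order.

Sorted (ascending): 3.2, 3.5, 4.9, 5.5, 5.5, 5.5, 7.2, 7.2
The 3 values of 5.5 share dense rank 4.
The 2 values of 7.2 share dense rank 5.
Remaining distinct values take the next consecutive integers.

2, 4, 4, 3, 1, 5, 5, 4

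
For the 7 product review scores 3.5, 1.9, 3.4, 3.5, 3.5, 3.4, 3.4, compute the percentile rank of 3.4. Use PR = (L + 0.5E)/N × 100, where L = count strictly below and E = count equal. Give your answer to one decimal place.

35.7

N = 7.
Strictly below 3.4: 1. Equal to 3.4: 3.
PR = (1 + 0.5·3)/7 × 100 = 35.7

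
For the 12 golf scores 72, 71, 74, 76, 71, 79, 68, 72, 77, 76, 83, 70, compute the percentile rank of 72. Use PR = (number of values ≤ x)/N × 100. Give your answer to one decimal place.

N = 12.
Strictly below 72: 4. Equal to 72: 2.
PR = 6/12 × 100 = 50.0

50.0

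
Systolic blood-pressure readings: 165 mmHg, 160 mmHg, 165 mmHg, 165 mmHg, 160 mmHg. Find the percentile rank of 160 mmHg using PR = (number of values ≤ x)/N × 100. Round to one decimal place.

40.0

N = 5.
Strictly below 160: 0. Equal to 160: 2.
PR = 2/5 × 100 = 40.0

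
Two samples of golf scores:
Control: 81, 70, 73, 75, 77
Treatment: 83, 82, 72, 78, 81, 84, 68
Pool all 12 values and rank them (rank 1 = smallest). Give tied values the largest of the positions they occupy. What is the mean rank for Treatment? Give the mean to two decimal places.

Sorted (ascending): 68, 70, 72, 73, 75, 77, 78, 81, 81, 82, 83, 84
The 2 values of 81 occupy positions 8–9 → each gets rank 9.
Treatment values → pooled ranks: 83→11, 82→10, 72→3, 78→7, 81→9, 84→12, 68→1
Mean rank = (11 + 10 + 3 + 7 + 9 + 12 + 1) / 7 = 7.57

7.57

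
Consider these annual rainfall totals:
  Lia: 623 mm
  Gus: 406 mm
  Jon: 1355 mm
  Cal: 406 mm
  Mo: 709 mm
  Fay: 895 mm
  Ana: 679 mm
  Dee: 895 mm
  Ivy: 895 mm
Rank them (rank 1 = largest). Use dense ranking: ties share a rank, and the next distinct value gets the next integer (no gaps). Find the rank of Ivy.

Sorted (descending): 1355, 895, 895, 895, 709, 679, 623, 406, 406
The 3 values of 895 share dense rank 2.
The 2 values of 406 share dense rank 6.
Remaining distinct values take the next consecutive integers.
Ivy has value 895 mm → rank 2.

2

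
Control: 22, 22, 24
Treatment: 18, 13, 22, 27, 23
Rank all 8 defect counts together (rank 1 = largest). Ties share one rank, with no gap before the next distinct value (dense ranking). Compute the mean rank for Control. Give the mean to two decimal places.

Sorted (descending): 27, 24, 23, 22, 22, 22, 18, 13
The 3 values of 22 share dense rank 4.
Remaining distinct values take the next consecutive integers.
Control values → pooled ranks: 22→4, 22→4, 24→2
Mean rank = (4 + 4 + 2) / 3 = 3.33

3.33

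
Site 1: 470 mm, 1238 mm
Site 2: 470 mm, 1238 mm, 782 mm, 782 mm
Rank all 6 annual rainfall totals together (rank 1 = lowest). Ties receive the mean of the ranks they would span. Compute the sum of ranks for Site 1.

Sorted (ascending): 470, 470, 782, 782, 1238, 1238
The 2 values of 470 occupy positions 1–2 → average rank (1+2)/2 = 1.5.
The 2 values of 782 occupy positions 3–4 → average rank (3+4)/2 = 3.5.
The 2 values of 1238 occupy positions 5–6 → average rank (5+6)/2 = 5.5.
Site 1 values → pooled ranks: 470→1.5, 1238→5.5
Rank sum = 1.5 + 5.5 = 7

7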